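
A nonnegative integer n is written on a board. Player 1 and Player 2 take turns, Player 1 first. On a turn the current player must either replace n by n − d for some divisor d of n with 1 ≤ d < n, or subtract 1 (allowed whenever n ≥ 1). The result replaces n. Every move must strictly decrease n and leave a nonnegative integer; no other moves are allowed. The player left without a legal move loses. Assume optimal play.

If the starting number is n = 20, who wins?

Player 1 wins.

Positions with no move are L. A position that does have a move is losing for the player to move precisely when every available move leads to a winning position for the opponent. Fill in the labels:
n=0: no move → L
n=1: can move to 0, which is L ⇒ W
n=2: the only move is to 1(W), a W ⇒ L
n=3: can move to 2, which is L ⇒ W
n=4: can move to 2, which is L ⇒ W
n=5: the only move is to 4(W), a W ⇒ L
n=6: can move to 5, which is L ⇒ W
n=7: the only move is to 6(W), a W ⇒ L
n=8: can move to 7, which is L ⇒ W
n=9: moves to 6(W), 8(W); every one is W ⇒ L
n=10: can move to 5, which is L ⇒ W
n=11: the only move is to 10(W), a W ⇒ L
n=12: can move to 9, which is L ⇒ W
n=13: the only move is to 12(W), a W ⇒ L
n=14: can move to 7, which is L ⇒ W
n=15: moves to 10(W), 12(W), 14(W); every one is W ⇒ L
n=16: can move to 15, which is L ⇒ W
n=17: the only move is to 16(W), a W ⇒ L
n=18: can move to 9, which is L ⇒ W
n=19: the only move is to 18(W), a W ⇒ L
n=20: can move to 15, which is L ⇒ W
From 20 Player 1 can move to 15, reaching an L position.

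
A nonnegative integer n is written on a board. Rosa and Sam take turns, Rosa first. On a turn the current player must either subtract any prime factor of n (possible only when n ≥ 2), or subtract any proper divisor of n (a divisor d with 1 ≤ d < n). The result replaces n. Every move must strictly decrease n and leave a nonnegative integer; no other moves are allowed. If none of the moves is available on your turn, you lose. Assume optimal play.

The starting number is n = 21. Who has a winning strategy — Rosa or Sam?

Rosa wins.

Classify positions by backward induction: terminal positions (no move available) are L. From any other position, the mover wins iff some move reaches an L.
n=0: no move → L
n=1: no move → L
n=2: →0(L), so W
n=3: →0(L), so W
n=4: →2(W), 3(W) — all W, so L
n=5: →0(L), so W
n=6: →4(L), so W
n=7: →0(L), so W
n=8: →4(L), so W
n=9: →6(W), 8(W) — all W, so L
n=10: →9(L), so W
n=11: →0(L), so W
n=12: →9(L), so W
n=13: →0(L), so W
n=14: →7(W), 12(W), 13(W) — all W, so L
n=15: →14(L), so W
n=16: →14(L), so W
n=17: →0(L), so W
n=18: →9(L), so W
n=19: →0(L), so W
n=20: →10(W), 15(W), 16(W), 18(W), 19(W) — all W, so L
n=21: →14(L), so W
From 21 Rosa can move to 14, reaching an L position.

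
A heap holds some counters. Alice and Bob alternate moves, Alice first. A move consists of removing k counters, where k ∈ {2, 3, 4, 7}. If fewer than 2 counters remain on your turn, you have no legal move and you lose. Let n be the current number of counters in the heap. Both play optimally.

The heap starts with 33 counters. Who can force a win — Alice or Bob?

Build the W/L table. Terminal = L. A non-terminal position is W if it has a move to some L; otherwise it is L.
n=0: no move → L
n=1: no move → L
n=2: reaches L-position 0 → W
n=3: reaches L-position 1 → W
n=4: reaches L-position 1 → W
n=5: reaches L-position 1 → W
n=6: only reaches 4(W), 3(W), 2(W), all W → L
n=7: reaches L-position 0 → W
n=8: reaches L-position 6 → W
n=9: reaches L-position 6 → W
n=10: reaches L-position 6 → W
n=11: only reaches 9(W), 8(W), 7(W), 4(W), all W → L
n=12: only reaches 10(W), 9(W), 8(W), 5(W), all W → L
n=13: reaches L-position 11 → W
n=14: reaches L-position 12 → W
n=15: reaches L-position 12 → W
n=16: reaches L-position 12 → W
n=17: only reaches 15(W), 14(W), 13(W), 10(W), all W → L
n=18: reaches L-position 11 → W
n=19: reaches L-position 17 → W
n=20: reaches L-position 17 → W
n=21: reaches L-position 17 → W
n=22: only reaches 20(W), 19(W), 18(W), 15(W), all W → L
n=23: only reaches 21(W), 20(W), 19(W), 16(W), all W → L
n=24: reaches L-position 22 → W
n=25: reaches L-position 23 → W
n=26: reaches L-position 23 → W
n=27: reaches L-position 23 → W
n=28: only reaches 26(W), 25(W), 24(W), 21(W), all W → L
n=29: reaches L-position 22 → W
n=30: reaches L-position 28 → W
n=31: reaches L-position 28 → W
n=32: reaches L-position 28 → W
n=33: only reaches 31(W), 30(W), 29(W), 26(W), all W → L
The starting position 33 is L: whatever Alice does, the opponent receives a W position.

Bob wins.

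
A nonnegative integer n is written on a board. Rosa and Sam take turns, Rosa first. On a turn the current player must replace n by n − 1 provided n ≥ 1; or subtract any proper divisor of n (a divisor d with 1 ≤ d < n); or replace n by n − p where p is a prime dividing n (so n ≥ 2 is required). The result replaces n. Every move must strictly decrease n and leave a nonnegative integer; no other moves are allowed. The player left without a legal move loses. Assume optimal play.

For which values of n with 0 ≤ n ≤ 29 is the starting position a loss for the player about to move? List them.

0, 4, 9, 14, 20, 26

Positions with no move are L. A position that does have a move is losing for the player to move precisely when every available move leads to a winning position for the opponent. Fill in the labels:
n=0: no move → L
n=1: W (go to 0, an L position)
n=2: W (go to 0, an L position)
n=3: W (go to 0, an L position)
n=4: L (options 2(W), 3(W) are all W)
n=5: W (go to 0, an L position)
n=6: W (go to 4, an L position)
n=7: W (go to 0, an L position)
n=8: W (go to 4, an L position)
n=9: L (options 6(W), 8(W) are all W)
n=10: W (go to 9, an L position)
n=11: W (go to 0, an L position)
n=12: W (go to 9, an L position)
n=13: W (go to 0, an L position)
n=14: L (options 7(W), 12(W), 13(W) are all W)
n=15: W (go to 14, an L position)
n=16: W (go to 14, an L position)
n=17: W (go to 0, an L position)
n=18: W (go to 9, an L position)
n=19: W (go to 0, an L position)
n=20: L (options 10(W), 15(W), 16(W), 18(W), 19(W) are all W)
n=21: W (go to 14, an L position)
n=22: W (go to 20, an L position)
n=23: W (go to 0, an L position)
n=24: W (go to 20, an L position)
n=25: W (go to 20, an L position)
n=26: L (options 13(W), 24(W), 25(W) are all W)
n=27: W (go to 26, an L position)
n=28: W (go to 14, an L position)
n=29: W (go to 0, an L position)
The losing starting values of n are exactly the entries labelled L in this table (6 of them).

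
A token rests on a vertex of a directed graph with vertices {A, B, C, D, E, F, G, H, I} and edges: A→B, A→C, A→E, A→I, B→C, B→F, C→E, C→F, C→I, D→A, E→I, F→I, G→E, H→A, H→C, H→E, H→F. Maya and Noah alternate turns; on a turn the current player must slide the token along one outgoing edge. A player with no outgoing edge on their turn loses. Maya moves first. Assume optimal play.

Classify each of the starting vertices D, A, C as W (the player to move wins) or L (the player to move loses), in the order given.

Classify positions by backward induction: terminal positions (no move available) are L. From any other position, the mover wins iff some move reaches an L.
Every edge goes from a vertex to one that appears earlier in the order I, F, E, C, B, A, H, D, G, so processing vertices in that order labels each vertex after all of its successors.
I: no outgoing edge → L
F: reaches L-position I → W
E: reaches L-position I → W
C: reaches L-position I → W
B: only reaches C(W), F(W), all W → L
A: reaches L-position B → W
H: only reaches A(W), C(W), E(W), F(W), all W → L
D: only reaches A(W), which is W → L
G: only reaches E(W), which is W → L

D: L, A: W, C: W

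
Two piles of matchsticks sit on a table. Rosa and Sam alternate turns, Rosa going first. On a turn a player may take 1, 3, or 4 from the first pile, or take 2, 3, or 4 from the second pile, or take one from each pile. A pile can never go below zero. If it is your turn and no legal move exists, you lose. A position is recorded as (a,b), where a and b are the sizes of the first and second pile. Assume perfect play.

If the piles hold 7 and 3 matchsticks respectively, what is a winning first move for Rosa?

Compute win/loss labels from the base case upward. A position with no move is L. Any other position is W if it can reach an L in one move, else L.
No move ever increases a pile, so every position that can arise here has a ≤ 7 and b ≤ 3; it is enough to label the cells with 0 ≤ a ≤ 7 and 0 ≤ b ≤ 3.
Every move lowers a or b (never raises either), so fill the grid row by row in increasing a, and left to right within a row: each cell's successors are then already labelled.
      b=0  b=1  b=2  b=3
a=0:    L    L    W    W
a=1:    W    W    W    L
a=2:    L    L    W    W
a=3:    W    W    W    L
a=4:    W    W    L    W
a=5:    W    W    W    W
a=6:    W    W    L    W
a=7:    L    L    W    W
Cells with no legal move (terminal, hence L): (0,0), (0,1).
The remaining L cells, each justified by listing all of its moves:
(1,3): moves to (0,3)(W), (1,1)(W), (1,0)(W), (0,2)(W); every one is W ⇒ L
(2,0): the only move is to (1,0)(W), a W ⇒ L
(2,1): moves to (1,1)(W), (1,0)(W); every one is W ⇒ L
(3,3): moves to (2,3)(W), (0,3)(W), (3,1)(W), (3,0)(W), (2,2)(W); every one is W ⇒ L
(4,2): moves to (3,2)(W), (1,2)(W), (0,2)(W), (4,0)(W), (3,1)(W); every one is W ⇒ L
(6,2): moves to (5,2)(W), (3,2)(W), (2,2)(W), (6,0)(W), (5,1)(W); every one is W ⇒ L
(7,0): moves to (6,0)(W), (4,0)(W), (3,0)(W); every one is W ⇒ L
(7,1): moves to (6,1)(W), (4,1)(W), (3,1)(W), (6,0)(W); every one is W ⇒ L
Every other cell has at least one move into one of the L cells above, so it is W.
From (7,3), the L positions reachable in one move are: (3,3), (7,1), (7,0), (6,2). Any move reaching one of these is winning.

Move to (3,3).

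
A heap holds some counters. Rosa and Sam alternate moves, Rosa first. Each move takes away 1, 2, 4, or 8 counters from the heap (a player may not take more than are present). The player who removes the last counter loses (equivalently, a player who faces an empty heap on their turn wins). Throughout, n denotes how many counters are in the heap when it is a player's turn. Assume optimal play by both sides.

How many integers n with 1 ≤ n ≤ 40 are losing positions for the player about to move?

Work bottom-up. With no move the player to move wins. Otherwise the position is W if at least one move leads to an L position for the opponent, and L if every move leads to a W.
n=0: no move; the opponent has just taken the last counter and therefore loses → W
n=1: only reaches 0(W), which is W → L
n=2: reaches L-position 1 → W
n=3: reaches L-position 1 → W
n=4: only reaches 3(W), 2(W), 0(W), all W → L
n=5: reaches L-position 4 → W
n=6: reaches L-position 4 → W
n=7: only reaches 6(W), 5(W), 3(W), all W → L
n=8: reaches L-position 7 → W
n=9: reaches L-position 7 → W
n=10: only reaches 9(W), 8(W), 6(W), 2(W), all W → L
n=11: reaches L-position 10 → W
n=12: reaches L-position 10 → W
n=13: only reaches 12(W), 11(W), 9(W), 5(W), all W → L
n=14: reaches L-position 13 → W
n=15: reaches L-position 13 → W
n=16: only reaches 15(W), 14(W), 12(W), 8(W), all W → L
n=17: reaches L-position 16 → W
n=18: reaches L-position 16 → W
n=19: only reaches 18(W), 17(W), 15(W), 11(W), all W → L
n=20: reaches L-position 19 → W
n=21: reaches L-position 19 → W
n=22: only reaches 21(W), 20(W), 18(W), 14(W), all W → L
n=23: reaches L-position 22 → W
n=24: reaches L-position 22 → W
n=25: only reaches 24(W), 23(W), 21(W), 17(W), all W → L
n=26: reaches L-position 25 → W
n=27: reaches L-position 25 → W
n=28: only reaches 27(W), 26(W), 24(W), 20(W), all W → L
n=29: reaches L-position 28 → W
n=30: reaches L-position 28 → W
n=31: only reaches 30(W), 29(W), 27(W), 23(W), all W → L
n=32: reaches L-position 31 → W
n=33: reaches L-position 31 → W
n=34: only reaches 33(W), 32(W), 30(W), 26(W), all W → L
n=35: reaches L-position 34 → W
n=36: reaches L-position 34 → W
n=37: only reaches 36(W), 35(W), 33(W), 29(W), all W → L
n=38: reaches L-position 37 → W
n=39: reaches L-position 37 → W
n=40: only reaches 39(W), 38(W), 36(W), 32(W), all W → L
L entries with 1 ≤ n ≤ 40 (the range starts at n=1): n = 1, 4, 7, 10, 13, 16, 19, 22, 25, 28, 31, 34, 37, 40; that makes 14.

14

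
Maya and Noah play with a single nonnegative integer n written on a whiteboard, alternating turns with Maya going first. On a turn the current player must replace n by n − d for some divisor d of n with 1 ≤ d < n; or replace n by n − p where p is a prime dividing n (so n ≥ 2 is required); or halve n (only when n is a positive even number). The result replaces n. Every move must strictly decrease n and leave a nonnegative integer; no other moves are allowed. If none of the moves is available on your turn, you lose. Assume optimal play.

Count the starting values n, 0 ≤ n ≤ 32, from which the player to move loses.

8

Positions with no move are L. A position that does have a move is losing for the player to move precisely when every available move leads to a winning position for the opponent. Fill in the labels:
n=0: no move → L
n=1: no move → L
n=2: can move to 0, which is L ⇒ W
n=3: can move to 0, which is L ⇒ W
n=4: moves to 2(W), 3(W); every one is W ⇒ L
n=5: can move to 0, which is L ⇒ W
n=6: can move to 4, which is L ⇒ W
n=7: can move to 0, which is L ⇒ W
n=8: can move to 4, which is L ⇒ W
n=9: moves to 6(W), 8(W); every one is W ⇒ L
n=10: can move to 9, which is L ⇒ W
n=11: can move to 0, which is L ⇒ W
n=12: can move to 9, which is L ⇒ W
n=13: can move to 0, which is L ⇒ W
n=14: moves to 7(W), 12(W), 13(W); every one is W ⇒ L
n=15: can move to 14, which is L ⇒ W
n=16: can move to 14, which is L ⇒ W
n=17: can move to 0, which is L ⇒ W
n=18: can move to 9, which is L ⇒ W
n=19: can move to 0, which is L ⇒ W
n=20: moves to 10(W), 15(W), 16(W), 18(W), 19(W); every one is W ⇒ L
n=21: can move to 14, which is L ⇒ W
n=22: can move to 20, which is L ⇒ W
n=23: can move to 0, which is L ⇒ W
n=24: can move to 20, which is L ⇒ W
n=25: can move to 20, which is L ⇒ W
n=26: moves to 13(W), 24(W), 25(W); every one is W ⇒ L
n=27: can move to 26, which is L ⇒ W
n=28: can move to 14, which is L ⇒ W
n=29: can move to 0, which is L ⇒ W
n=30: can move to 20, which is L ⇒ W
n=31: can move to 0, which is L ⇒ W
n=32: moves to 16(W), 24(W), 28(W), 30(W), 31(W); every one is W ⇒ L
L entries with 0 ≤ n ≤ 32: n = 0, 1, 4, 9, 14, 20, 26, 32; that makes 8.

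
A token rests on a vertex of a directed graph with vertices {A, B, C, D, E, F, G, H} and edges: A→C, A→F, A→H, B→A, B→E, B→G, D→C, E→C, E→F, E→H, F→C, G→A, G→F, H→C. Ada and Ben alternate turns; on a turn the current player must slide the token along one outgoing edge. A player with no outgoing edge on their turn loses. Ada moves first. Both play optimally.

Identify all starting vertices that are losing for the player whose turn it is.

Label each position W (a win for the player to move) or L (a loss). A position with no legal move is L; any other position is W exactly when some move reaches an L, and L when every move reaches a W.
Every edge goes from a vertex to one that appears earlier in the order C, F, H, A, G, E, B, D, so processing vertices in that order labels each vertex after all of its successors.
C: no outgoing edge → L
F: W (go to C, an L position)
H: W (go to C, an L position)
A: W (go to C, an L position)
G: L (options A(W), F(W) are all W)
E: W (go to C, an L position)
B: W (go to G, an L position)
D: W (go to C, an L position)
Reading off the rows marked L gives the requested list; there are 2 such vertices.

C, G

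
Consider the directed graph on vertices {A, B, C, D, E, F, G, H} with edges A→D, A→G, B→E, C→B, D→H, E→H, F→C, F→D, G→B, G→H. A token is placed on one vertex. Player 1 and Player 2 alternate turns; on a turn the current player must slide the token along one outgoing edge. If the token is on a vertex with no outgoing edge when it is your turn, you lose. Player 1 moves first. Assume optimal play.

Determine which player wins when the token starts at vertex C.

Compute win/loss labels from the base case upward. A position with no move is L. Any other position is W if it can reach an L in one move, else L.
Every edge goes from a vertex to one that appears earlier in the order H, E, B, G, D, A, C, F, so processing vertices in that order labels each vertex after all of its successors.
H: no outgoing edge → L
E: can move to H, which is L ⇒ W
B: the only move is to E(W), a W ⇒ L
G: can move to B, which is L ⇒ W
D: can move to H, which is L ⇒ W
A: moves to D(W), G(W); every one is W ⇒ L
C: can move to B, which is L ⇒ W
F: moves to C(W), D(W); every one is W ⇒ L
From C Player 1 can move to B, reaching an L position.

Player 1 wins.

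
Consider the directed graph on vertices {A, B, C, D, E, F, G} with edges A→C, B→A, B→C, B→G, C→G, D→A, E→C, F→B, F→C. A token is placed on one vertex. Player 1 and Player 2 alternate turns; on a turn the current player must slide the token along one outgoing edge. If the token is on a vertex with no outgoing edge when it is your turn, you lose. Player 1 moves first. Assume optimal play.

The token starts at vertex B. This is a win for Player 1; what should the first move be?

Move to A.

Use the standard recursion: the mover loses at a terminal position; elsewhere, the mover wins exactly when some move hands the opponent an L position.
Every edge goes from a vertex to one that appears earlier in the order G, C, A, B, D, F, E, so processing vertices in that order labels each vertex after all of its successors.
G: no outgoing edge → L
C: can move to G, which is L ⇒ W
A: the only move is to C(W), a W ⇒ L
B: can move to A, which is L ⇒ W
D: can move to A, which is L ⇒ W
F: moves to B(W), C(W); every one is W ⇒ L
E: the only move is to C(W), a W ⇒ L
From B, the L positions reachable in one move are: A, G. Any move reaching one of these is winning.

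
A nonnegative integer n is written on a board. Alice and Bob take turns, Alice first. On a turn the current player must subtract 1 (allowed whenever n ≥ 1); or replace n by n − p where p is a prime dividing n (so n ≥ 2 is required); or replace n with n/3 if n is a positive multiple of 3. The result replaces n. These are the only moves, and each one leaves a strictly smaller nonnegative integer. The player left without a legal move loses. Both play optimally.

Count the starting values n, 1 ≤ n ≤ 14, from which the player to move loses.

Compute win/loss labels from the base case upward. A position with no move is L. Any other position is W if it can reach an L in one move, else L.
n=0: no move → L
n=1: can move to 0, which is L ⇒ W
n=2: can move to 0, which is L ⇒ W
n=3: can move to 0, which is L ⇒ W
n=4: moves to 2(W), 3(W); every one is W ⇒ L
n=5: can move to 0, which is L ⇒ W
n=6: can move to 4, which is L ⇒ W
n=7: can move to 0, which is L ⇒ W
n=8: moves to 6(W), 7(W); every one is W ⇒ L
n=9: can move to 8, which is L ⇒ W
n=10: can move to 8, which is L ⇒ W
n=11: can move to 0, which is L ⇒ W
n=12: can move to 4, which is L ⇒ W
n=13: can move to 0, which is L ⇒ W
n=14: moves to 7(W), 12(W), 13(W); every one is W ⇒ L
L entries with 1 ≤ n ≤ 14 (n=0 is outside the asked range and is not counted): n = 4, 8, 14; that makes 3.

3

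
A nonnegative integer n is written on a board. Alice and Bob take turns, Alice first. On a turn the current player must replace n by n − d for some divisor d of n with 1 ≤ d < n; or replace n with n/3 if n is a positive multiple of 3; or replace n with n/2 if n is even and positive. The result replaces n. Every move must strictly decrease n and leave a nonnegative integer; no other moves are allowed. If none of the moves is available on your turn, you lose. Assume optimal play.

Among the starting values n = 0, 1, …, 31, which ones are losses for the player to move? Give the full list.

0, 1, 4, 7, 9, 11, 13, 15, 17, 19, 23, 25, 28, 31

Build the W/L table. Terminal = L. A non-terminal position is W if it has a move to some L; otherwise it is L.
n=0: no move → L
n=1: no move → L
n=2: W (go to 1, an L position)
n=3: W (go to 1, an L position)
n=4: L (options 2(W), 3(W) are all W)
n=5: W (go to 4, an L position)
n=6: W (go to 4, an L position)
n=7: L (sole option 6(W) is W)
n=8: W (go to 4, an L position)
n=9: L (options 3(W), 6(W), 8(W) are all W)
n=10: W (go to 9, an L position)
n=11: L (sole option 10(W) is W)
n=12: W (go to 4, an L position)
n=13: L (sole option 12(W) is W)
n=14: W (go to 7, an L position)
n=15: L (options 5(W), 10(W), 12(W), 14(W) are all W)
n=16: W (go to 15, an L position)
n=17: L (sole option 16(W) is W)
n=18: W (go to 9, an L position)
n=19: L (sole option 18(W) is W)
n=20: W (go to 15, an L position)
n=21: W (go to 7, an L position)
n=22: W (go to 11, an L position)
n=23: L (sole option 22(W) is W)
n=24: W (go to 23, an L position)
n=25: L (options 20(W), 24(W) are all W)
n=26: W (go to 13, an L position)
n=27: W (go to 9, an L position)
n=28: L (options 14(W), 21(W), 24(W), 26(W), 27(W) are all W)
n=29: W (go to 28, an L position)
n=30: W (go to 15, an L position)
n=31: L (sole option 30(W) is W)
Reading off the rows marked L gives the requested list; there are 14 such values of n.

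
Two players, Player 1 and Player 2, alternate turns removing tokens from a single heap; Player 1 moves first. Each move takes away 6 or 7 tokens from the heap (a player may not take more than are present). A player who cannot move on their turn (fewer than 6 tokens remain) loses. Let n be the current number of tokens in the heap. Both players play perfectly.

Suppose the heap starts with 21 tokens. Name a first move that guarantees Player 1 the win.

Remove 6, leaving 15.

Work bottom-up. With no move the player to move loses. Otherwise the position is W if at least one move leads to an L position for the opponent, and L if every move leads to a W.
n=0: no move → L
n=1: no move → L
n=2: no move → L
n=3: no move → L
n=4: no move → L
n=5: no move → L
n=6: W (go to 0, an L position)
n=7: W (go to 1, an L position)
n=8: W (go to 2, an L position)
n=9: W (go to 3, an L position)
n=10: W (go to 4, an L position)
n=11: W (go to 5, an L position)
n=12: W (go to 5, an L position)
n=13: L (options 7(W), 6(W) are all W)
n=14: L (options 8(W), 7(W) are all W)
n=15: L (options 9(W), 8(W) are all W)
n=16: L (options 10(W), 9(W) are all W)
n=17: L (options 11(W), 10(W) are all W)
n=18: L (options 12(W), 11(W) are all W)
n=19: W (go to 13, an L position)
n=20: W (go to 14, an L position)
n=21: W (go to 15, an L position)
From 21, the L positions reachable in one move are: 15, 14. Any move reaching one of these is winning.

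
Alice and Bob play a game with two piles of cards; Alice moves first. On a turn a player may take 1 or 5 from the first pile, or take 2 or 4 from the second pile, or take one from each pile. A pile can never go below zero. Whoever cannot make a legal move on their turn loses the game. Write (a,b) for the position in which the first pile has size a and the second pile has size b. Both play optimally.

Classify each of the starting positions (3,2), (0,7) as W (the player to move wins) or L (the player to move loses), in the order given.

Build the W/L table. Terminal = L. A non-terminal position is W if it has a move to some L; otherwise it is L.
No move ever increases a pile, so every position that can arise here has a ≤ 3 and b ≤ 7; it is enough to label the cells with 0 ≤ a ≤ 3 and 0 ≤ b ≤ 7.
Every move lowers a or b (never raises either), so fill the grid row by row in increasing a, and left to right within a row: each cell's successors are then already labelled.
      b=0  b=1  b=2  b=3  b=4  b=5  b=6  b=7
a=0:    L    L    W    W    W    W    L    L
a=1:    W    W    W    L    L    W    W    W
a=2:    L    L    W    W    W    W    L    L
a=3:    W    W    W    L    L    W    W    W
Cells with no legal move (terminal, hence L): (0,0), (0,1).
The remaining L cells, each justified by listing all of its moves:
(0,6): moves to (0,4)(W), (0,2)(W); every one is W ⇒ L
(0,7): moves to (0,5)(W), (0,3)(W); every one is W ⇒ L
(1,3): moves to (0,3)(W), (1,1)(W), (0,2)(W); every one is W ⇒ L
(1,4): moves to (0,4)(W), (1,2)(W), (1,0)(W), (0,3)(W); every one is W ⇒ L
(2,0): the only move is to (1,0)(W), a W ⇒ L
(2,1): moves to (1,1)(W), (1,0)(W); every one is W ⇒ L
(2,6): moves to (1,6)(W), (2,4)(W), (2,2)(W), (1,5)(W); every one is W ⇒ L
(2,7): moves to (1,7)(W), (2,5)(W), (2,3)(W), (1,6)(W); every one is W ⇒ L
(3,3): moves to (2,3)(W), (3,1)(W), (2,2)(W); every one is W ⇒ L
(3,4): moves to (2,4)(W), (3,2)(W), (3,0)(W), (2,3)(W); every one is W ⇒ L
Every other cell has at least one move into one of the L cells above, so it is W.
(3,2): the move to (2,1) reaches an L cell, so W
(0,7): one of the L cells justified above, so L

(3,2): W, (0,7): L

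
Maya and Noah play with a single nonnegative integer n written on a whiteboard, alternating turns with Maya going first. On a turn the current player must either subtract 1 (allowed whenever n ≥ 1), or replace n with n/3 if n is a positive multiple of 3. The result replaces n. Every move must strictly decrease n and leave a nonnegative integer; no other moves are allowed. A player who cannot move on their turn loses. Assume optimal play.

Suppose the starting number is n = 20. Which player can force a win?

Work bottom-up. With no move the player to move loses. Otherwise the position is W if at least one move leads to an L position for the opponent, and L if every move leads to a W.
n=0: no move → L
n=1: reaches L-position 0 → W
n=2: only reaches 1(W), which is W → L
n=3: reaches L-position 2 → W
n=4: only reaches 3(W), which is W → L
n=5: reaches L-position 4 → W
n=6: reaches L-position 2 → W
n=7: only reaches 6(W), which is W → L
n=8: reaches L-position 7 → W
n=9: only reaches 3(W), 8(W), all W → L
n=10: reaches L-position 9 → W
n=11: only reaches 10(W), which is W → L
n=12: reaches L-position 4 → W
n=13: only reaches 12(W), which is W → L
n=14: reaches L-position 13 → W
n=15: only reaches 5(W), 14(W), all W → L
n=16: reaches L-position 15 → W
n=17: only reaches 16(W), which is W → L
n=18: reaches L-position 17 → W
n=19: only reaches 18(W), which is W → L
n=20: reaches L-position 19 → W
From 20 Maya can move to 19, reaching an L position.

Maya wins.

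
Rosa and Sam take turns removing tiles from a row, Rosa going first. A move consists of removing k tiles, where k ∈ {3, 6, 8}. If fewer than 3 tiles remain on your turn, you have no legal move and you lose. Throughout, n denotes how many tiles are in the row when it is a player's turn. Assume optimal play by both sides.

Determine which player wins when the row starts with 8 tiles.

Rosa wins.

Label each position W (a win for the player to move) or L (a loss). A position with no legal move is L; any other position is W exactly when some move reaches an L, and L when every move reaches a W.
n=0: no move → L
n=1: no move → L
n=2: no move → L
n=3: can move to 0, which is L ⇒ W
n=4: can move to 1, which is L ⇒ W
n=5: can move to 2, which is L ⇒ W
n=6: can move to 0, which is L ⇒ W
n=7: can move to 1, which is L ⇒ W
n=8: can move to 2, which is L ⇒ W
From 8 Rosa can remove 6, leaving 2, reaching an L position.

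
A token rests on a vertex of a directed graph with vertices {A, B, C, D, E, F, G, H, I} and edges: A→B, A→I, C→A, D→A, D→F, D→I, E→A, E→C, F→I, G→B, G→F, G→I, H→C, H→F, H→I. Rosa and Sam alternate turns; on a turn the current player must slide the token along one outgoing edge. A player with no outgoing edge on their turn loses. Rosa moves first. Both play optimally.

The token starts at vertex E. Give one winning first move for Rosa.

Classify positions by backward induction: terminal positions (no move available) are L. From any other position, the mover wins iff some move reaches an L.
Every edge goes from a vertex to one that appears earlier in the order B, I, A, F, G, D, C, H, E, so processing vertices in that order labels each vertex after all of its successors.
B: no outgoing edge → L
I: no outgoing edge → L
A: W (go to I, an L position)
F: W (go to I, an L position)
G: W (go to I, an L position)
D: W (go to I, an L position)
C: L (sole option A(W) is W)
H: W (go to C, an L position)
E: W (go to C, an L position)
From E, the L positions reachable in one move are: C.

Move to C.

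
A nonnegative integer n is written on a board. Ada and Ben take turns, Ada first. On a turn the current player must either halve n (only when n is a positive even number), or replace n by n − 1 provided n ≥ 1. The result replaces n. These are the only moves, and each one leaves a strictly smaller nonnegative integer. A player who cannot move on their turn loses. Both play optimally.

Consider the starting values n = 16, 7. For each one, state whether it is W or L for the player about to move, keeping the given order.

Label each position W (a win for the player to move) or L (a loss). A position with no legal move is L; any other position is W exactly when some move reaches an L, and L when every move reaches a W.
n=0: no move → L
n=1: can move to 0, which is L ⇒ W
n=2: the only move is to 1(W), a W ⇒ L
n=3: can move to 2, which is L ⇒ W
n=4: can move to 2, which is L ⇒ W
n=5: the only move is to 4(W), a W ⇒ L
n=6: can move to 5, which is L ⇒ W
n=7: the only move is to 6(W), a W ⇒ L
n=8: can move to 7, which is L ⇒ W
n=9: the only move is to 8(W), a W ⇒ L
n=10: can move to 5, which is L ⇒ W
n=11: the only move is to 10(W), a W ⇒ L
n=12: can move to 11, which is L ⇒ W
n=13: the only move is to 12(W), a W ⇒ L
n=14: can move to 7, which is L ⇒ W
n=15: the only move is to 14(W), a W ⇒ L
n=16: can move to 15, which is L ⇒ W

16: W, 7: L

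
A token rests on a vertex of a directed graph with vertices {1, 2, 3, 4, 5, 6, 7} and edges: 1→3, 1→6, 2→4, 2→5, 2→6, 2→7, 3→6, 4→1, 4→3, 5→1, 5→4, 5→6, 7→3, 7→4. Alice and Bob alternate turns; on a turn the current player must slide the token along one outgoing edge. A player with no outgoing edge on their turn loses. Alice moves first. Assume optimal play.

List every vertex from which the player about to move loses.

4, 6

Classify positions by backward induction: terminal positions (no move available) are L. From any other position, the mover wins iff some move reaches an L.
Every edge goes from a vertex to one that appears earlier in the order 6, 3, 1, 4, 5, 7, 2, so processing vertices in that order labels each vertex after all of its successors.
6: no outgoing edge → L
3: can move to 6, which is L ⇒ W
1: can move to 6, which is L ⇒ W
4: moves to 1(W), 3(W); every one is W ⇒ L
5: can move to 4, which is L ⇒ W
7: can move to 4, which is L ⇒ W
2: can move to 4, which is L ⇒ W
The losing starting vertices are exactly the entries labelled L in this table (2 of them).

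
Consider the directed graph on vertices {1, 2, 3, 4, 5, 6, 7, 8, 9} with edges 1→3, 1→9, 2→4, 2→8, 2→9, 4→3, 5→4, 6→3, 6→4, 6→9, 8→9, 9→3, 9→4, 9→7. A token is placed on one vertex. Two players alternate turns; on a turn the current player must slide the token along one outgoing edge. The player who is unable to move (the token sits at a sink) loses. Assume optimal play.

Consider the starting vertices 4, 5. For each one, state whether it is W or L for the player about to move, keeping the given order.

4: W, 5: L

Build the W/L table. Terminal = L. A non-terminal position is W if it has a move to some L; otherwise it is L.
Every edge goes from a vertex to one that appears earlier in the order 3, 7, 4, 9, 1, 6, 5, 8, 2, so processing vertices in that order labels each vertex after all of its successors.
3: no outgoing edge → L
7: no outgoing edge → L
4: can move to 3, which is L ⇒ W
9: can move to 7, which is L ⇒ W
1: can move to 3, which is L ⇒ W
6: can move to 3, which is L ⇒ W
5: the only move is to 4(W), a W ⇒ L
8: the only move is to 9(W), a W ⇒ L
2: can move to 8, which is L ⇒ W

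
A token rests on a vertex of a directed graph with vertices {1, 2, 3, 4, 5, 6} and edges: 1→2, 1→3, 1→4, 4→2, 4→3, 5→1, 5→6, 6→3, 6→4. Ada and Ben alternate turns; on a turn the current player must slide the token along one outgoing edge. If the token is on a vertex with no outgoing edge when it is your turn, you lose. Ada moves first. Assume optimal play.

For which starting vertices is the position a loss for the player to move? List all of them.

Positions with no move are L. A position that does have a move is losing for the player to move precisely when every available move leads to a winning position for the opponent. Fill in the labels:
Every edge goes from a vertex to one that appears earlier in the order 2, 3, 4, 6, 1, 5, so processing vertices in that order labels each vertex after all of its successors.
2: no outgoing edge → L
3: no outgoing edge → L
4: W (go to 3, an L position)
6: W (go to 3, an L position)
1: W (go to 3, an L position)
5: L (options 1(W), 6(W) are all W)
Reading off the rows marked L gives the requested list; there are 3 such vertices.

2, 3, 5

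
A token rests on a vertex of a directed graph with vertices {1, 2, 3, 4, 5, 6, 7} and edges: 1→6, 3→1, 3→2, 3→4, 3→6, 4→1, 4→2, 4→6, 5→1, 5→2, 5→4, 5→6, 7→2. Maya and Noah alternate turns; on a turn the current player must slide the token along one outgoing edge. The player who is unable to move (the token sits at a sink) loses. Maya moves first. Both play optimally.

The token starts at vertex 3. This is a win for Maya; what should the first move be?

Move to 6.

Work bottom-up. With no move the player to move loses. Otherwise the position is W if at least one move leads to an L position for the opponent, and L if every move leads to a W.
Every edge goes from a vertex to one that appears earlier in the order 2, 6, 1, 4, 5, 7, 3, so processing vertices in that order labels each vertex after all of its successors.
2: no outgoing edge → L
6: no outgoing edge → L
1: W (go to 6, an L position)
4: W (go to 6, an L position)
5: W (go to 6, an L position)
7: W (go to 2, an L position)
3: W (go to 6, an L position)
From 3, the L positions reachable in one move are: 6, 2. Any move reaching one of these is winning.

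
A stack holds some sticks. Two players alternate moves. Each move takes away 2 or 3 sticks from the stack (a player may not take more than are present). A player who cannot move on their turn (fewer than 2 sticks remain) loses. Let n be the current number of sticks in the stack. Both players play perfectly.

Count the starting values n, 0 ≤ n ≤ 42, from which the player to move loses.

18

Label each position W (a win for the player to move) or L (a loss). A position with no legal move is L; any other position is W exactly when some move reaches an L, and L when every move reaches a W.
n=0: no move → L
n=1: no move → L
n=2: reaches L-position 0 → W
n=3: reaches L-position 1 → W
n=4: reaches L-position 1 → W
n=5: only reaches 3(W), 2(W), all W → L
n=6: only reaches 4(W), 3(W), all W → L
n=7: reaches L-position 5 → W
n=8: reaches L-position 6 → W
n=9: reaches L-position 6 → W
n=10: only reaches 8(W), 7(W), all W → L
n=11: only reaches 9(W), 8(W), all W → L
n=12: reaches L-position 10 → W
n=13: reaches L-position 11 → W
n=14: reaches L-position 11 → W
n=15: only reaches 13(W), 12(W), all W → L
n=16: only reaches 14(W), 13(W), all W → L
n=17: reaches L-position 15 → W
n=18: reaches L-position 16 → W
n=19: reaches L-position 16 → W
n=20: only reaches 18(W), 17(W), all W → L
n=21: only reaches 19(W), 18(W), all W → L
n=22: reaches L-position 20 → W
n=23: reaches L-position 21 → W
n=24: reaches L-position 21 → W
n=25: only reaches 23(W), 22(W), all W → L
n=26: only reaches 24(W), 23(W), all W → L
n=27: reaches L-position 25 → W
n=28: reaches L-position 26 → W
n=29: reaches L-position 26 → W
n=30: only reaches 28(W), 27(W), all W → L
n=31: only reaches 29(W), 28(W), all W → L
n=32: reaches L-position 30 → W
n=33: reaches L-position 31 → W
n=34: reaches L-position 31 → W
n=35: only reaches 33(W), 32(W), all W → L
n=36: only reaches 34(W), 33(W), all W → L
n=37: reaches L-position 35 → W
n=38: reaches L-position 36 → W
n=39: reaches L-position 36 → W
n=40: only reaches 38(W), 37(W), all W → L
n=41: only reaches 39(W), 38(W), all W → L
n=42: reaches L-position 40 → W
L entries with 0 ≤ n ≤ 42: n = 0, 1, 5, 6, 10, 11, 15, 16, 20, 21, 25, 26, 30, 31, 35, 36, 40, 41; that makes 18.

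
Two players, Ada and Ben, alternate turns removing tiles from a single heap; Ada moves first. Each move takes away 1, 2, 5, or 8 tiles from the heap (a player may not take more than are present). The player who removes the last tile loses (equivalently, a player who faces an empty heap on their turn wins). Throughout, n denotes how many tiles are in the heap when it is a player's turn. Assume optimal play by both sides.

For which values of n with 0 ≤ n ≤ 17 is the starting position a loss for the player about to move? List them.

Use the standard recursion: the mover wins at a terminal position; elsewhere, the mover wins exactly when some move hands the opponent an L position.
n=0: no move; the opponent has just taken the last tile and therefore loses → W
n=1: L (sole option 0(W) is W)
n=2: W (go to 1, an L position)
n=3: W (go to 1, an L position)
n=4: L (options 3(W), 2(W) are all W)
n=5: W (go to 4, an L position)
n=6: W (go to 4, an L position)
n=7: L (options 6(W), 5(W), 2(W) are all W)
n=8: W (go to 7, an L position)
n=9: W (go to 7, an L position)
n=10: L (options 9(W), 8(W), 5(W), 2(W) are all W)
n=11: W (go to 10, an L position)
n=12: W (go to 10, an L position)
n=13: L (options 12(W), 11(W), 8(W), 5(W) are all W)
n=14: W (go to 13, an L position)
n=15: W (go to 13, an L position)
n=16: L (options 15(W), 14(W), 11(W), 8(W) are all W)
n=17: W (go to 16, an L position)
The losing starting values of n are exactly the entries labelled L in this table (6 of them).

1, 4, 7, 10, 13, 16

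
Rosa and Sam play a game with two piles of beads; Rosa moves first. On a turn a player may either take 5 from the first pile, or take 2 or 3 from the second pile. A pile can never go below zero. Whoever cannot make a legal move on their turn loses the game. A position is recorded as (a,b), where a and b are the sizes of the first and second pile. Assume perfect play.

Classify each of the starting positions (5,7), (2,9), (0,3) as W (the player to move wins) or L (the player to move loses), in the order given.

Compute win/loss labels from the base case upward. A position with no move is L. Any other position is W if it can reach an L in one move, else L.
No move ever increases a pile, so every position that can arise here has a ≤ 5 and b ≤ 9; it is enough to label the cells with 0 ≤ a ≤ 5 and 0 ≤ b ≤ 9.
Every move lowers a or b (never raises either), so fill the grid row by row in increasing a, and left to right within a row: each cell's successors are then already labelled.
      b=0  b=1  b=2  b=3  b=4  b=5  b=6  b=7  b=8  b=9
a=0:    L    L    W    W    W    L    L    W    W    W
a=1:    L    L    W    W    W    L    L    W    W    W
a=2:    L    L    W    W    W    L    L    W    W    W
a=3:    L    L    W    W    W    L    L    W    W    W
a=4:    L    L    W    W    W    L    L    W    W    W
a=5:    W    W    L    L    W    W    W    L    L    W
Cells with no legal move (terminal, hence L): (0,0), (0,1), (1,0), (1,1), (2,0), (2,1), (3,0), (3,1), (4,0), (4,1).
The remaining L cells, each justified by listing all of its moves:
(0,5): only reaches (0,3)(W), (0,2)(W), all W → L
(0,6): only reaches (0,4)(W), (0,3)(W), all W → L
(1,5): only reaches (1,3)(W), (1,2)(W), all W → L
(1,6): only reaches (1,4)(W), (1,3)(W), all W → L
(2,5): only reaches (2,3)(W), (2,2)(W), all W → L
(2,6): only reaches (2,4)(W), (2,3)(W), all W → L
(3,5): only reaches (3,3)(W), (3,2)(W), all W → L
(3,6): only reaches (3,4)(W), (3,3)(W), all W → L
(4,5): only reaches (4,3)(W), (4,2)(W), all W → L
(4,6): only reaches (4,4)(W), (4,3)(W), all W → L
(5,2): only reaches (0,2)(W), (5,0)(W), all W → L
(5,3): only reaches (0,3)(W), (5,1)(W), (5,0)(W), all W → L
(5,7): only reaches (0,7)(W), (5,5)(W), (5,4)(W), all W → L
(5,8): only reaches (0,8)(W), (5,6)(W), (5,5)(W), all W → L
Every other cell has at least one move into one of the L cells above, so it is W.
(5,7): one of the L cells justified above, so L
(2,9): the move to (2,6) reaches an L cell, so W
(0,3): the move to (0,1) reaches an L cell, so W

(5,7): L, (2,9): W, (0,3): W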